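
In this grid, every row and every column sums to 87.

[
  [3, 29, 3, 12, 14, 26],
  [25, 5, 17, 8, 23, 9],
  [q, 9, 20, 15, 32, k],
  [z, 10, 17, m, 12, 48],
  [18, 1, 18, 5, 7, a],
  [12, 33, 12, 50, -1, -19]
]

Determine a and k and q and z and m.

a = 38, k = -15, q = 26, z = 3, m = -3

The known cells in row 5 total 49, leaving 87 − 49 = 38 for the blank.
The known cells in column 4 total 90, leaving 87 − 90 = -3 for the blank.
The known cells in row 4 total 84, leaving 87 − 84 = 3 for the blank.
The known cells in column 1 total 61, leaving 87 − 61 = 26 for the blank.
The known cells in row 3 total 102, leaving 87 − 102 = -15 for the blank.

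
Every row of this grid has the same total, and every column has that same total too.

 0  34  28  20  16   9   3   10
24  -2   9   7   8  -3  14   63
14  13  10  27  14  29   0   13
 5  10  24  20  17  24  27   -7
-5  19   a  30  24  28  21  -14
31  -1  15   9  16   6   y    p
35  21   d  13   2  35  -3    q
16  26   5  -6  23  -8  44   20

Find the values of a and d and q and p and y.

a = 17, d = 12, q = 5, p = 30, y = 14

Rows 1 and 2 both sum to 120, so that's the common total.
Row 5: -5 + 19 + 30 + 24 + 28 + 21 − 14 = 103, so its missing entry is 120 − 103 = 17.
Column 3: 28 + 9 + 10 + 24 + 17 + 15 + 5 = 108, so its missing entry is 120 − 108 = 12.
Row 7: 35 + 21 + 12 + 13 + 2 + 35 − 3 = 115, so its missing entry is 120 − 115 = 5.
Column 8: 10 + 63 + 13 − 7 − 14 + 5 + 20 = 90, so its missing entry is 120 − 90 = 30.
Row 6: 31 − 1 + 15 + 9 + 16 + 6 + 30 = 106, so its missing entry is 120 − 106 = 14.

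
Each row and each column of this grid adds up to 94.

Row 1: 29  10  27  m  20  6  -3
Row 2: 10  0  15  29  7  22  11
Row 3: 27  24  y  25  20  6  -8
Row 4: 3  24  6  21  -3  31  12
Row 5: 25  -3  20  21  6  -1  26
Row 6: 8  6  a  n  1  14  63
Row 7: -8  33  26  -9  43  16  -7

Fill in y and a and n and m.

Row 1 has 29 + 10 + 27 + 20 + 6 − 3 = 89; the blank must be 94 − 89 = 5.
Column 4 has 5 + 29 + 25 + 21 + 21 − 9 = 92; the blank must be 94 − 92 = 2.
Row 6 has 8 + 6 + 2 + 1 + 14 + 63 = 94; the blank must be 94 − 94 = 0.
Row 3 has 27 + 24 + 25 + 20 + 6 − 8 = 94; the blank must be 94 − 94 = 0.

y = 0, a = 0, n = 2, m = 5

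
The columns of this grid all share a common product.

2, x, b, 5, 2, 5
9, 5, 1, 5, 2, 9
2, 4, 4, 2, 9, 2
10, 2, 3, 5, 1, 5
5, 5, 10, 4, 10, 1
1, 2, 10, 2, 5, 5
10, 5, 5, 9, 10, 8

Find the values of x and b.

x = 9, b = 3

Columns 1 and 5 each multiply to 18000, so every column has product 18000.
Column 2: 5×4×2×5×2×5 = 2000, so the missing entry is 18000 ÷ 2000 = 9.
Column 3: 1×4×3×10×10×5 = 6000, so the missing entry is 18000 ÷ 6000 = 3.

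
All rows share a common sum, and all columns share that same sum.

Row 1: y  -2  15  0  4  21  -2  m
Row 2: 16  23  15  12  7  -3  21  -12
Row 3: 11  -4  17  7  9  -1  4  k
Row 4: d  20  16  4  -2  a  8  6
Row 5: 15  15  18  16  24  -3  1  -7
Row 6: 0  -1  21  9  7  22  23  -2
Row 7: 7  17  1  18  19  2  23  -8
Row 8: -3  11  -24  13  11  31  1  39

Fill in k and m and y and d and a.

Rows 2 and 5 both sum to 79, so that's the common total.
The known cells in row 3 total 43, leaving 79 − 43 = 36 for the blank.
The known cells in column 8 total 52, leaving 79 − 52 = 27 for the blank.
The known cells in row 1 total 63, leaving 79 − 63 = 16 for the blank.
The known cells in column 1 total 62, leaving 79 − 62 = 17 for the blank.
The known cells in row 4 total 69, leaving 79 − 69 = 10 for the blank.

k = 36, m = 27, y = 16, d = 17, a = 10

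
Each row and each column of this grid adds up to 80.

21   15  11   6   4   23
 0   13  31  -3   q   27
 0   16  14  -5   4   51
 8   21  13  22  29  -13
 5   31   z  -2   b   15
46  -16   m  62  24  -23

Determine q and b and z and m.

q = 12, b = 7, z = 24, m = -13

The known cells in row 2 total 68, leaving 80 − 68 = 12 for the blank.
The known cells in column 5 total 73, leaving 80 − 73 = 7 for the blank.
The known cells in row 5 total 56, leaving 80 − 56 = 24 for the blank.
The known cells in row 6 total 93, leaving 80 − 93 = -13 for the blank.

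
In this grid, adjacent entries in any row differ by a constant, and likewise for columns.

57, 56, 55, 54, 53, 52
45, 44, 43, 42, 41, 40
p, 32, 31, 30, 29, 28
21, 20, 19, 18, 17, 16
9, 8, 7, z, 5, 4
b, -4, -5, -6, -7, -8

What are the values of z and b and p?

z = 6, b = -3, p = 33

Along each row the entries change by -1 per step; down each column they change by -12.
Row 5: from 9 at column 1, stepping by -1 to column 4 gives 6.
Row 6: from -4 at column 2, stepping by -1 to column 1 gives -3.
Row 3: from 32 at column 2, stepping by -1 to column 1 gives 33.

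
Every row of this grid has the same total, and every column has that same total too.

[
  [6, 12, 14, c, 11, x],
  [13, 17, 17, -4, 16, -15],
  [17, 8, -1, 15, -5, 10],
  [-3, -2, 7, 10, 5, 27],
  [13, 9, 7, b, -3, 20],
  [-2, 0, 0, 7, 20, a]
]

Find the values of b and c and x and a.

Rows 2 and 3 both sum to 44, so that's the common total.
The known cells in row 6 total 25, leaving 44 − 25 = 19 for the blank.
The known cells in column 6 total 61, leaving 44 − 61 = -17 for the blank.
The known cells in row 1 total 26, leaving 44 − 26 = 18 for the blank.
The known cells in row 5 total 46, leaving 44 − 46 = -2 for the blank.

b = -2, c = 18, x = -17, a = 19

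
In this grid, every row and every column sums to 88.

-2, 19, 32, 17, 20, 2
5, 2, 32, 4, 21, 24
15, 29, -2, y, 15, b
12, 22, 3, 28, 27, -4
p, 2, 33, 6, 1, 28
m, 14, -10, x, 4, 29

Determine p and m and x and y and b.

p = 18, m = 40, x = 11, y = 22, b = 9

Row 5 has 2 + 33 + 6 + 1 + 28 = 70; the blank must be 88 − 70 = 18.
Column 1 has -2 + 5 + 15 + 12 + 18 = 48; the blank must be 88 − 48 = 40.
Row 6 has 40 + 14 − 10 + 4 + 29 = 77; the blank must be 88 − 77 = 11.
Column 4 has 17 + 4 + 28 + 6 + 11 = 66; the blank must be 88 − 66 = 22.
Row 3 has 15 + 29 − 2 + 22 + 15 = 79; the blank must be 88 − 79 = 9.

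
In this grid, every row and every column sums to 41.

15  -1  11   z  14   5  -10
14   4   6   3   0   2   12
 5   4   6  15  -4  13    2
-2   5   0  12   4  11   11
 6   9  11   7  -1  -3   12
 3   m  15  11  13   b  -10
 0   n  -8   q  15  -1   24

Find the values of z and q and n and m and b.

z = 7, q = -14, n = 25, m = -5, b = 14

Column 6 has 5 + 2 + 13 + 11 − 3 − 1 = 27; the blank must be 41 − 27 = 14.
Row 1 has 15 − 1 + 11 + 14 + 5 − 10 = 34; the blank must be 41 − 34 = 7.
Row 6 has 3 + 15 + 11 + 13 + 14 − 10 = 46; the blank must be 41 − 46 = -5.
Column 2 has -1 + 4 + 4 + 5 + 9 − 5 = 16; the blank must be 41 − 16 = 25.
Row 7 has 0 + 25 − 8 + 15 − 1 + 24 = 55; the blank must be 41 − 55 = -14.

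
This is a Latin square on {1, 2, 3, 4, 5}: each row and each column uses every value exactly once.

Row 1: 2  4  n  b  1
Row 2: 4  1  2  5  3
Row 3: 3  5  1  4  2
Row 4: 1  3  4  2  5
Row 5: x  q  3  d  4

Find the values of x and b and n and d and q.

At (row 5, col 1): column 1 already has {1, 2, 3, 4}, so the value is 5.
At (row 1, col 3): column 3 already has {1, 2, 3, 4}, so the value is 5.
Cell (1,4): row 1 already has {1, 2, 4, 5} → 3.
At (row 5, col 4): column 4 already has {2, 3, 4, 5}, so the value is 1.
Cell (5,2): row 5 already has {1, 3, 4, 5} → 2.

x = 5, b = 3, n = 5, d = 1, q = 2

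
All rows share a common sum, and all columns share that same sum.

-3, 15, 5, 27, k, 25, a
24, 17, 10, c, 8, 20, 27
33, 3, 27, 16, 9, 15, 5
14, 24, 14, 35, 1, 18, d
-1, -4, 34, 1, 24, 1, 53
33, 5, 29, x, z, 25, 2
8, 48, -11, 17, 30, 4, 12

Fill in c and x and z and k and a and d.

c = 2, x = 10, z = 4, k = 32, a = 7, d = 2

Rows 3 and 5 both sum to 108, so that's the common total.
The known cells in row 4 total 106, leaving 108 − 106 = 2 for the blank.
The known cells in column 7 total 101, leaving 108 − 101 = 7 for the blank.
The known cells in row 1 total 76, leaving 108 − 76 = 32 for the blank.
The known cells in column 5 total 104, leaving 108 − 104 = 4 for the blank.
The known cells in row 6 total 98, leaving 108 − 98 = 10 for the blank.
The known cells in row 2 total 106, leaving 108 − 106 = 2 for the blank.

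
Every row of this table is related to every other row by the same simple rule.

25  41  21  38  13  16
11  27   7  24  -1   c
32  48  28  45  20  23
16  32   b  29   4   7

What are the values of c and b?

The difference between any two rows is the same in every column — this is an addition table with the headers hidden.
Row 2 minus row 1 is 24 − 38 = -14, so its entry in column 6 is 16 + (-14) = 2.
Row 4 minus row 1 is 29 − 38 = -9, so its entry in column 3 is 21 + (-9) = 12.

c = 2, b = 12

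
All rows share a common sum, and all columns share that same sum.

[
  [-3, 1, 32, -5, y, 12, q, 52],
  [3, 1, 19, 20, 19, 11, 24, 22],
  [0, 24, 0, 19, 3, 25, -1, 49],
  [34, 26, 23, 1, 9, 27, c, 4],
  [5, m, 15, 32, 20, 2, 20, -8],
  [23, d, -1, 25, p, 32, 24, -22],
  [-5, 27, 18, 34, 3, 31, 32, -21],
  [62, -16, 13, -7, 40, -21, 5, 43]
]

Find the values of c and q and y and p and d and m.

Rows 2 and 3 both sum to 119, so that's the common total.
Row 4 has 34 + 26 + 23 + 1 + 9 + 27 + 4 = 124; the blank must be 119 − 124 = -5.
Column 7 has 24 − 1 − 5 + 20 + 24 + 32 + 5 = 99; the blank must be 119 − 99 = 20.
Row 1 has -3 + 1 + 32 − 5 + 12 + 20 + 52 = 109; the blank must be 119 − 109 = 10.
Column 5 has 10 + 19 + 3 + 9 + 20 + 3 + 40 = 104; the blank must be 119 − 104 = 15.
Row 6 has 23 − 1 + 25 + 15 + 32 + 24 − 22 = 96; the blank must be 119 − 96 = 23.
Row 5 has 5 + 15 + 32 + 20 + 2 + 20 − 8 = 86; the blank must be 119 − 86 = 33.

c = -5, q = 20, y = 10, p = 15, d = 23, m = 33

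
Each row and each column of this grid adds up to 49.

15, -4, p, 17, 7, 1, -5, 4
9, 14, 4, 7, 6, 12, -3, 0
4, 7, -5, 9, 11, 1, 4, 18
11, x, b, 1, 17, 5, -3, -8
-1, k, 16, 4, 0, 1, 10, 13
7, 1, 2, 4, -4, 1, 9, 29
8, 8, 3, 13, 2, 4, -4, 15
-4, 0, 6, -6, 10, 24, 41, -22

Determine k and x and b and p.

Row 5 has -1 + 16 + 4 + 0 + 1 + 10 + 13 = 43; the blank must be 49 − 43 = 6.
Column 2 has -4 + 14 + 7 + 6 + 1 + 8 + 0 = 32; the blank must be 49 − 32 = 17.
Row 4 has 11 + 17 + 1 + 17 + 5 − 3 − 8 = 40; the blank must be 49 − 40 = 9.
Row 1 has 15 − 4 + 17 + 7 + 1 − 5 + 4 = 35; the blank must be 49 − 35 = 14.

k = 6, x = 17, b = 9, p = 14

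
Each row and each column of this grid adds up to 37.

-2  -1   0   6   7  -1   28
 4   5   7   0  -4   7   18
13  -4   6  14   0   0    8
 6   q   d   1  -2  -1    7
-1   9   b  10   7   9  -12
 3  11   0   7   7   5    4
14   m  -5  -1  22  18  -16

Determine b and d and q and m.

The known cells in row 7 total 32, leaving 37 − 32 = 5 for the blank.
The known cells in column 2 total 25, leaving 37 − 25 = 12 for the blank.
The known cells in row 4 total 23, leaving 37 − 23 = 14 for the blank.
The known cells in row 5 total 22, leaving 37 − 22 = 15 for the blank.

b = 15, d = 14, q = 12, m = 5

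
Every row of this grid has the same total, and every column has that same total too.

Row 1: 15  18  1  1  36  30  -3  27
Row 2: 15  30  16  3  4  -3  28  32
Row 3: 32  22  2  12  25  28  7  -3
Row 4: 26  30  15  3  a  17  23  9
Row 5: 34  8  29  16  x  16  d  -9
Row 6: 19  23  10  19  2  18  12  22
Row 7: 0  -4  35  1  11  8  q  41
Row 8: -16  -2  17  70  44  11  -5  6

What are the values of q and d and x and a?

Rows 1 and 2 both sum to 125, so that's the common total.
Row 7 has 0 − 4 + 35 + 1 + 11 + 8 + 41 = 92; the blank must be 125 − 92 = 33.
Column 7 has -3 + 28 + 7 + 23 + 12 + 33 − 5 = 95; the blank must be 125 − 95 = 30.
Row 4 has 26 + 30 + 15 + 3 + 17 + 23 + 9 = 123; the blank must be 125 − 123 = 2.
Row 5 has 34 + 8 + 29 + 16 + 16 + 30 − 9 = 124; the blank must be 125 − 124 = 1.

q = 33, d = 30, x = 1, a = 2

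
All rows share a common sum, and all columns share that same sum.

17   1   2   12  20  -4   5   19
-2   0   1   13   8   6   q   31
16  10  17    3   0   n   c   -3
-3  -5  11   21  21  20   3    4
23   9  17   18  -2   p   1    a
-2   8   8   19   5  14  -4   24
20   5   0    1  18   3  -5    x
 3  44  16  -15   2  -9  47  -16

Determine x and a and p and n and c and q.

x = 30, a = -17, p = 23, n = 19, c = 10, q = 15

Rows 1 and 4 both sum to 72, so that's the common total.
Row 7: 20 + 5 + 0 + 1 + 18 + 3 − 5 = 42, so its missing entry is 72 − 42 = 30.
Row 2: -2 + 0 + 1 + 13 + 8 + 6 + 31 = 57, so its missing entry is 72 − 57 = 15.
Column 7: 5 + 15 + 3 + 1 − 4 − 5 + 47 = 62, so its missing entry is 72 − 62 = 10.
Row 3: 16 + 10 + 17 + 3 + 0 + 10 − 3 = 53, so its missing entry is 72 − 53 = 19.
Column 6: -4 + 6 + 19 + 20 + 14 + 3 − 9 = 49, so its missing entry is 72 − 49 = 23.
Row 5: 23 + 9 + 17 + 18 − 2 + 23 + 1 = 89, so its missing entry is 72 − 89 = -17.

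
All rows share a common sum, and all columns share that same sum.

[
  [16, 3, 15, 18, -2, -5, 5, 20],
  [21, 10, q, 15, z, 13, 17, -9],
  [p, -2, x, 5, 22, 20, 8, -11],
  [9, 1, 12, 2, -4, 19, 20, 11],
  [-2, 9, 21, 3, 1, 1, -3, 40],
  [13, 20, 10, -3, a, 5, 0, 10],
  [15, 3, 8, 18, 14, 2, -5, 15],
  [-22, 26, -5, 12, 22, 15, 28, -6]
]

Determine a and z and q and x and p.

Rows 1 and 4 both sum to 70, so that's the common total.
Row 6 has 13 + 20 + 10 − 3 + 5 + 0 + 10 = 55; the blank must be 70 − 55 = 15.
Column 1 has 16 + 21 + 9 − 2 + 13 + 15 − 22 = 50; the blank must be 70 − 50 = 20.
Column 5 has -2 + 22 − 4 + 1 + 15 + 14 + 22 = 68; the blank must be 70 − 68 = 2.
Row 2 has 21 + 10 + 15 + 2 + 13 + 17 − 9 = 69; the blank must be 70 − 69 = 1.
Row 3 has 20 − 2 + 5 + 22 + 20 + 8 − 11 = 62; the blank must be 70 − 62 = 8.

a = 15, z = 2, q = 1, x = 8, p = 20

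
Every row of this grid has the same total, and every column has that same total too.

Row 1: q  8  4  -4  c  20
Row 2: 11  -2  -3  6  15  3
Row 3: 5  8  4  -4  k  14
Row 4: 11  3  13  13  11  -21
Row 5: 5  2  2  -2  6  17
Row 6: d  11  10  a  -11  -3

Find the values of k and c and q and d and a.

k = 3, c = 6, q = -4, d = 2, a = 21

Rows 2 and 4 both sum to 30, so that's the common total.
The known cells in row 3 total 27, leaving 30 − 27 = 3 for the blank.
The known cells in column 5 total 24, leaving 30 − 24 = 6 for the blank.
The known cells in row 1 total 34, leaving 30 − 34 = -4 for the blank.
The known cells in column 1 total 28, leaving 30 − 28 = 2 for the blank.
The known cells in row 6 total 9, leaving 30 − 9 = 21 for the blank.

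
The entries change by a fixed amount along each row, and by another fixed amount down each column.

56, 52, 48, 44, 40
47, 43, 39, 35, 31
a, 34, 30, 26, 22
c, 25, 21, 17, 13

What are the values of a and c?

Along each row the entries change by -4 per step; down each column they change by -9.
Row 3: from 34 at column 2, stepping by -4 to column 1 gives 38.
Row 4: from 25 at column 2, stepping by -4 to column 1 gives 29.

a = 38, c = 29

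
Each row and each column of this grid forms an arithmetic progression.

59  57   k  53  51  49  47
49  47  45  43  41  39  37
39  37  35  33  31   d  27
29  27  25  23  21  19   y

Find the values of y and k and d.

Along each row the entries change by -2 per step; down each column they change by -10.
Row 4: from 29 at column 1, stepping by -2 to column 7 gives 17.
Row 1: from 59 at column 1, stepping by -2 to column 3 gives 55.
Row 3: from 39 at column 1, stepping by -2 to column 6 gives 29.

y = 17, k = 55, d = 29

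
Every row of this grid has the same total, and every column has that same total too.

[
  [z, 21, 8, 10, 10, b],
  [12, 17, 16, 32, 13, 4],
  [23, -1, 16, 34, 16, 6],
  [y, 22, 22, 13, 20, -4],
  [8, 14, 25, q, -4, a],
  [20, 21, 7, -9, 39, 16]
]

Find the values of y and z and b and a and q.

y = 21, z = 10, b = 35, a = 37, q = 14

Rows 2 and 3 both sum to 94, so that's the common total.
Column 4 has 10 + 32 + 34 + 13 − 9 = 80; the blank must be 94 − 80 = 14.
Row 4 has 22 + 22 + 13 + 20 − 4 = 73; the blank must be 94 − 73 = 21.
Column 1 has 12 + 23 + 21 + 8 + 20 = 84; the blank must be 94 − 84 = 10.
Row 5 has 8 + 14 + 25 + 14 − 4 = 57; the blank must be 94 − 57 = 37.
Row 1 has 10 + 21 + 8 + 10 + 10 = 59; the blank must be 94 − 59 = 35.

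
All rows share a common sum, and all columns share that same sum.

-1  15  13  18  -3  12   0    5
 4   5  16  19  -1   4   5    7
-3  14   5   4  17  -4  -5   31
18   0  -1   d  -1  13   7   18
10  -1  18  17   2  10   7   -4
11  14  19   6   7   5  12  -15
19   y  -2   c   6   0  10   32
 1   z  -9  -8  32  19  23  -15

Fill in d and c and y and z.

d = 5, c = -2, y = -4, z = 16

Rows 1 and 2 both sum to 59, so that's the common total.
The known cells in row 4 total 54, leaving 59 − 54 = 5 for the blank.
The known cells in row 8 total 43, leaving 59 − 43 = 16 for the blank.
The known cells in column 2 total 63, leaving 59 − 63 = -4 for the blank.
The known cells in row 7 total 61, leaving 59 − 61 = -2 for the blank.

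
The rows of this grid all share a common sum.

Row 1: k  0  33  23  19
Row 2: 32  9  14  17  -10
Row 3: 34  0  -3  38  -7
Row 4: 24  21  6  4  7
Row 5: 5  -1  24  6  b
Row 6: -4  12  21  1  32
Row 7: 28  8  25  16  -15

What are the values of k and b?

Row 2 sums to 62 and so does row 6; that's the common total.
In row 1 the known cells total 75, leaving 62 − 75 = -13.
In row 5 the known cells total 34, leaving 62 − 34 = 28.

k = -13, b = 28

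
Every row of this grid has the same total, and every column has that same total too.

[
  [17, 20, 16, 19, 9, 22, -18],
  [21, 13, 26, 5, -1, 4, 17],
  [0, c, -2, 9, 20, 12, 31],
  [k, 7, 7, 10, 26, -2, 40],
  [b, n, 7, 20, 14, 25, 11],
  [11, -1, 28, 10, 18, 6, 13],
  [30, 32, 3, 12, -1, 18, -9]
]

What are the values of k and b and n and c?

Rows 1 and 2 both sum to 85, so that's the common total.
Row 3: 0 − 2 + 9 + 20 + 12 + 31 = 70, so its missing entry is 85 − 70 = 15.
Column 2: 20 + 13 + 15 + 7 − 1 + 32 = 86, so its missing entry is 85 − 86 = -1.
Row 5: -1 + 7 + 20 + 14 + 25 + 11 = 76, so its missing entry is 85 − 76 = 9.
Row 4: 7 + 7 + 10 + 26 − 2 + 40 = 88, so its missing entry is 85 − 88 = -3.

k = -3, b = 9, n = -1, c = 15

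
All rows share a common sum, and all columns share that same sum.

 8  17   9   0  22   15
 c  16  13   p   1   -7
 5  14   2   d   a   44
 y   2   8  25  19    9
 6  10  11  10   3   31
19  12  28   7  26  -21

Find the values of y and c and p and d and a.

y = 8, c = 25, p = 23, d = 6, a = 0

Rows 1 and 5 both sum to 71, so that's the common total.
Column 5: 22 + 1 + 19 + 3 + 26 = 71, so its missing entry is 71 − 71 = 0.
Row 4: 2 + 8 + 25 + 19 + 9 = 63, so its missing entry is 71 − 63 = 8.
Row 3: 5 + 14 + 2 + 0 + 44 = 65, so its missing entry is 71 − 65 = 6.
Column 1: 8 + 5 + 8 + 6 + 19 = 46, so its missing entry is 71 − 46 = 25.
Row 2: 25 + 16 + 13 + 1 − 7 = 48, so its missing entry is 71 − 48 = 23.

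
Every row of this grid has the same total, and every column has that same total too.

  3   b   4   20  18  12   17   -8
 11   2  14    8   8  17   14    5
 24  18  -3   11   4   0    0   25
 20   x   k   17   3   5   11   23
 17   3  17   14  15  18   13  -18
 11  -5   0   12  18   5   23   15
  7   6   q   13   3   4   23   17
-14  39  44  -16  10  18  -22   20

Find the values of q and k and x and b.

Rows 2 and 3 both sum to 79, so that's the common total.
Row 7 has 7 + 6 + 13 + 3 + 4 + 23 + 17 = 73; the blank must be 79 − 73 = 6.
Column 3 has 4 + 14 − 3 + 17 + 0 + 6 + 44 = 82; the blank must be 79 − 82 = -3.
Row 4 has 20 − 3 + 17 + 3 + 5 + 11 + 23 = 76; the blank must be 79 − 76 = 3.
Row 1 has 3 + 4 + 20 + 18 + 12 + 17 − 8 = 66; the blank must be 79 − 66 = 13.

q = 6, k = -3, x = 3, b = 13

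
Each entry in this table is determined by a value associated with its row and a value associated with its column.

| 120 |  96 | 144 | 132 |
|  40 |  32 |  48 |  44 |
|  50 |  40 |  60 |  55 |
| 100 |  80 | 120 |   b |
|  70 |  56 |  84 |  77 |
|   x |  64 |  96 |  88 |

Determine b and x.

b = 110, x = 80

Each row is a constant multiple of every other row — this is a multiplication table with the headers hidden.
Row 4 is 80/96 = 5/6 times row 1, so its entry in column 4 is 132 × 5/6 = 110.
Row 6 is 64/96 = 2/3 times row 1, so its entry in column 1 is 120 × 2/3 = 80.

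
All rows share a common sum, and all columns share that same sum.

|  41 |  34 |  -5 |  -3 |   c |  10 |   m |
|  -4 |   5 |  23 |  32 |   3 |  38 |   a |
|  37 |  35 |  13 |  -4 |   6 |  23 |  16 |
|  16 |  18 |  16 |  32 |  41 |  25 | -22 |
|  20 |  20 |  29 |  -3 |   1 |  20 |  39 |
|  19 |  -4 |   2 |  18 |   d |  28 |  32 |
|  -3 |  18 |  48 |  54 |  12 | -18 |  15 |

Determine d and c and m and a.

Rows 3 and 4 both sum to 126, so that's the common total.
Row 2: -4 + 5 + 23 + 32 + 3 + 38 = 97, so its missing entry is 126 − 97 = 29.
Row 6: 19 − 4 + 2 + 18 + 28 + 32 = 95, so its missing entry is 126 − 95 = 31.
Column 5: 3 + 6 + 41 + 1 + 31 + 12 = 94, so its missing entry is 126 − 94 = 32.
Row 1: 41 + 34 − 5 − 3 + 32 + 10 = 109, so its missing entry is 126 − 109 = 17.

d = 31, c = 32, m = 17, a = 29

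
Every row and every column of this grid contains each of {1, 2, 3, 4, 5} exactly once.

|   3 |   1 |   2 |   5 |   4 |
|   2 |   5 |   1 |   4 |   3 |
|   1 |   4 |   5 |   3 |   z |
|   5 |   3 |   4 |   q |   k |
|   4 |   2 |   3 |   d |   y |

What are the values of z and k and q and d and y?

z = 2, k = 1, q = 2, d = 1, y = 5

Cell (3,5): row 3 already has {1, 3, 4, 5} → 2.
For row 4, column 5: row 4 is missing {1, 2} and column 5 is missing {1, 5}; that leaves 1.
At (row 5, col 5): column 5 already has {1, 2, 3, 4}, so the value is 5.
For row 5, column 4: row 5 already has {2, 3, 4, 5}; that leaves 1.
Cell (4,4): row 4 already has {1, 3, 4, 5} → 2.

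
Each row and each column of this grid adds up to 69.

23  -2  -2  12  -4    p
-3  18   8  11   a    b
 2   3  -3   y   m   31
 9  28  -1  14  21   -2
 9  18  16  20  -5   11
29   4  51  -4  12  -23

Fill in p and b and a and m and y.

Column 4: 12 + 11 + 14 + 20 − 4 = 53, so its missing entry is 69 − 53 = 16.
Row 3: 2 + 3 − 3 + 16 + 31 = 49, so its missing entry is 69 − 49 = 20.
Column 5: -4 + 20 + 21 − 5 + 12 = 44, so its missing entry is 69 − 44 = 25.
Row 2: -3 + 18 + 8 + 11 + 25 = 59, so its missing entry is 69 − 59 = 10.
Row 1: 23 − 2 − 2 + 12 − 4 = 27, so its missing entry is 69 − 27 = 42.

p = 42, b = 10, a = 25, m = 20, y = 16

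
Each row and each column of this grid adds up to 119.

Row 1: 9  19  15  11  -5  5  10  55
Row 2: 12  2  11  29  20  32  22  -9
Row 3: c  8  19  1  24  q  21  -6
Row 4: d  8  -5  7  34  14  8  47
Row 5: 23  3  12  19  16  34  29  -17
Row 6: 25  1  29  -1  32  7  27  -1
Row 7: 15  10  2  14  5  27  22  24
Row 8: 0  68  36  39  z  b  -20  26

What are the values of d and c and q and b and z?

Column 5: -5 + 20 + 24 + 34 + 16 + 32 + 5 = 126, so its missing entry is 119 − 126 = -7.
Row 4: 8 − 5 + 7 + 34 + 14 + 8 + 47 = 113, so its missing entry is 119 − 113 = 6.
Column 1: 9 + 12 + 6 + 23 + 25 + 15 + 0 = 90, so its missing entry is 119 − 90 = 29.
Row 8: 0 + 68 + 36 + 39 − 7 − 20 + 26 = 142, so its missing entry is 119 − 142 = -23.
Row 3: 29 + 8 + 19 + 1 + 24 + 21 − 6 = 96, so its missing entry is 119 − 96 = 23.

d = 6, c = 29, q = 23, b = -23, z = -7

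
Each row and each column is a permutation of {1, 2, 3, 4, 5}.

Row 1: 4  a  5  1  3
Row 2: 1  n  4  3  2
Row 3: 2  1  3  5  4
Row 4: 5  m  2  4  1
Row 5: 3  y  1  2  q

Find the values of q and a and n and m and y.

At (row 1, col 2): row 1 already has {1, 3, 4, 5}, so the value is 2.
Cell (5,5): column 5 already has {1, 2, 3, 4} → 5.
Cell (4,2): row 4 already has {1, 2, 4, 5} → 3.
Cell (2,2): row 2 already has {1, 2, 3, 4} → 5.
At (row 5, col 2): row 5 already has {1, 2, 3, 5}, so the value is 4.

q = 5, a = 2, n = 5, m = 3, y = 4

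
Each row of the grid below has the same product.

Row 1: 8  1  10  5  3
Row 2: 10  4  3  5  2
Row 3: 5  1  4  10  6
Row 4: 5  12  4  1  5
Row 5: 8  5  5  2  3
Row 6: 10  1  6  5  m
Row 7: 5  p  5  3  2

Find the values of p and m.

p = 8, m = 4

Rows 2 and 3 each multiply to 1200, so every row has product 1200.
Row 7: 5×5×3×2 = 150, so the missing entry is 1200 ÷ 150 = 8.
Row 6: 10×1×6×5 = 300, so the missing entry is 1200 ÷ 300 = 4.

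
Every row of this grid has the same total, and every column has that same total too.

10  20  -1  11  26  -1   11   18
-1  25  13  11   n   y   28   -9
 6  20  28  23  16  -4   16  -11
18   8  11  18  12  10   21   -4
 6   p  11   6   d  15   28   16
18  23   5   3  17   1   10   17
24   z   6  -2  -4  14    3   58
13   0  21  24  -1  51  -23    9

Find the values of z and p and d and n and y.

z = -5, p = 3, d = 9, n = 19, y = 8

Rows 1 and 3 both sum to 94, so that's the common total.
The known cells in column 6 total 86, leaving 94 − 86 = 8 for the blank.
The known cells in row 7 total 99, leaving 94 − 99 = -5 for the blank.
The known cells in row 2 total 75, leaving 94 − 75 = 19 for the blank.
The known cells in column 5 total 85, leaving 94 − 85 = 9 for the blank.
The known cells in row 5 total 91, leaving 94 − 91 = 3 for the blank.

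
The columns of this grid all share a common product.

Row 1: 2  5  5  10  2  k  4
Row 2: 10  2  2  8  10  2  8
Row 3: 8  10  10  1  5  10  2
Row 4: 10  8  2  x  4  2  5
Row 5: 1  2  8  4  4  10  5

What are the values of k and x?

k = 4, x = 5

Columns 3 and 7 each multiply to 1600, so every column has product 1600.
Column 6: 2×10×2×10 = 400, so the missing entry is 1600 ÷ 400 = 4.
Column 4: 10×8×1×4 = 320, so the missing entry is 1600 ÷ 320 = 5.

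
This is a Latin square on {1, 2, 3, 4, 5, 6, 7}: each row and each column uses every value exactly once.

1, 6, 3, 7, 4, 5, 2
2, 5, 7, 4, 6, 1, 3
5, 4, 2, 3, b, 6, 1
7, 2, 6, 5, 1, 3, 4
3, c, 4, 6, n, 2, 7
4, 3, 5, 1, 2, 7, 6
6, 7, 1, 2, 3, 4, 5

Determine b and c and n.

b = 7, c = 1, n = 5

For row 3, column 5: row 3 already has {1, 2, 3, 4, 5, 6}; that leaves 7.
Cell (5,5): column 5 already has {1, 2, 3, 4, 6, 7} → 5.
Cell (5,2): row 5 already has {2, 3, 4, 5, 6, 7} → 1.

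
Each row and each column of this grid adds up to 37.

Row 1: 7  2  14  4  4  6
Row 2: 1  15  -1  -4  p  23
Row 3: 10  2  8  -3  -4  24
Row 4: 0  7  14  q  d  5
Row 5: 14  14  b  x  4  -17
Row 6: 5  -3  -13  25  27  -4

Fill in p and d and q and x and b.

p = 3, d = 3, q = 8, x = 7, b = 15

Column 3 has 14 − 1 + 8 + 14 − 13 = 22; the blank must be 37 − 22 = 15.
Row 5 has 14 + 14 + 15 + 4 − 17 = 30; the blank must be 37 − 30 = 7.
Row 2 has 1 + 15 − 1 − 4 + 23 = 34; the blank must be 37 − 34 = 3.
Column 5 has 4 + 3 − 4 + 4 + 27 = 34; the blank must be 37 − 34 = 3.
Row 4 has 0 + 7 + 14 + 3 + 5 = 29; the blank must be 37 − 29 = 8.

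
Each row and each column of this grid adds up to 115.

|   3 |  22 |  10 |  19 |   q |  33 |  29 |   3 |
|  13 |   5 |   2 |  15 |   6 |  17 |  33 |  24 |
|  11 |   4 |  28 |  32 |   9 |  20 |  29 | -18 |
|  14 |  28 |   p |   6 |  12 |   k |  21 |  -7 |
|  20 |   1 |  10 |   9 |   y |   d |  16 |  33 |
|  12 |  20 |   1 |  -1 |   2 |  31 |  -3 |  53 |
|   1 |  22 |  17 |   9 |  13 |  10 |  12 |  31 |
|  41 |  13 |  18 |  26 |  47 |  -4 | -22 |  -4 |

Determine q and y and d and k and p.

q = -4, y = 30, d = -4, k = 12, p = 29

The known cells in row 1 total 119, leaving 115 − 119 = -4 for the blank.
The known cells in column 5 total 85, leaving 115 − 85 = 30 for the blank.
The known cells in row 5 total 119, leaving 115 − 119 = -4 for the blank.
The known cells in column 3 total 86, leaving 115 − 86 = 29 for the blank.
The known cells in row 4 total 103, leaving 115 − 103 = 12 for the blank.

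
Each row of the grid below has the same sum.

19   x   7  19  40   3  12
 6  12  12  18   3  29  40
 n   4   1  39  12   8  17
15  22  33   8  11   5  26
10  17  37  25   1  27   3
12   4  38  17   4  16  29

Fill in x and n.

Rows 2 and 6 both add up to 120, so every row sums to 120.
Row 1: 19 + 7 + 19 + 40 + 3 + 12 = 100, so the missing entry is 120 − 100 = 20.
Row 3: 4 + 1 + 39 + 12 + 8 + 17 = 81, so the missing entry is 120 − 81 = 39.

x = 20, n = 39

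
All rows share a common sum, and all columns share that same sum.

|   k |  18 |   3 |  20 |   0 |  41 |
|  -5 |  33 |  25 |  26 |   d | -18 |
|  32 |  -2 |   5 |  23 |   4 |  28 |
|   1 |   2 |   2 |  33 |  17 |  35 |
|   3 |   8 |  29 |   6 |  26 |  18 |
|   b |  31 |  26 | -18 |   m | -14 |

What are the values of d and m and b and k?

d = 29, m = 14, b = 51, k = 8

Rows 3 and 4 both sum to 90, so that's the common total.
Row 2: -5 + 33 + 25 + 26 − 18 = 61, so its missing entry is 90 − 61 = 29.
Column 5: 0 + 29 + 4 + 17 + 26 = 76, so its missing entry is 90 − 76 = 14.
Row 6: 31 + 26 − 18 + 14 − 14 = 39, so its missing entry is 90 − 39 = 51.
Row 1: 18 + 3 + 20 + 0 + 41 = 82, so its missing entry is 90 − 82 = 8.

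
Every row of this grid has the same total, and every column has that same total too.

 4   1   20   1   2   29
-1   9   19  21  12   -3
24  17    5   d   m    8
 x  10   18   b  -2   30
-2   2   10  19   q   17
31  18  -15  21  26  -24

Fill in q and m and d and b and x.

q = 11, m = 8, d = -5, b = 0, x = 1

Rows 1 and 2 both sum to 57, so that's the common total.
The known cells in row 5 total 46, leaving 57 − 46 = 11 for the blank.
The known cells in column 5 total 49, leaving 57 − 49 = 8 for the blank.
The known cells in column 1 total 56, leaving 57 − 56 = 1 for the blank.
The known cells in row 3 total 62, leaving 57 − 62 = -5 for the blank.
The known cells in row 4 total 57, leaving 57 − 57 = 0 for the blank.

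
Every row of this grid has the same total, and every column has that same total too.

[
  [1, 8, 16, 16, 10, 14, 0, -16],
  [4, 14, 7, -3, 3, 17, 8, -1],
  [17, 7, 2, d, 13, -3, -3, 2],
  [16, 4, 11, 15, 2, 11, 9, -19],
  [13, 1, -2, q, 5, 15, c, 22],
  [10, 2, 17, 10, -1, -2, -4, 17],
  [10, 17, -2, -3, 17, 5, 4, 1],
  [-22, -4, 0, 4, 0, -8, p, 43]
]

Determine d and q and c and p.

d = 14, q = -4, c = -1, p = 36

Rows 1 and 2 both sum to 49, so that's the common total.
The known cells in row 3 total 35, leaving 49 − 35 = 14 for the blank.
The known cells in row 8 total 13, leaving 49 − 13 = 36 for the blank.
The known cells in column 7 total 50, leaving 49 − 50 = -1 for the blank.
The known cells in row 5 total 53, leaving 49 − 53 = -4 for the blank.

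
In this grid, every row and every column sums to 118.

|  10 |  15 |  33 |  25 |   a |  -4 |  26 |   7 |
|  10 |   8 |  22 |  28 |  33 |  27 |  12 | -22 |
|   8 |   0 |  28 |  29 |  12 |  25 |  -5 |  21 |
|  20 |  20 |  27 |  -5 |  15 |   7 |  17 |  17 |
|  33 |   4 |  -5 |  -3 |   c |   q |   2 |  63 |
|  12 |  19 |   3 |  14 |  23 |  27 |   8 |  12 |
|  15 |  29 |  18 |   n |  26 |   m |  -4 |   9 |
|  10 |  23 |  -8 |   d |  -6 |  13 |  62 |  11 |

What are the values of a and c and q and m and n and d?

Row 1 has 10 + 15 + 33 + 25 − 4 + 26 + 7 = 112; the blank must be 118 − 112 = 6.
Column 5 has 6 + 33 + 12 + 15 + 23 + 26 − 6 = 109; the blank must be 118 − 109 = 9.
Row 8 has 10 + 23 − 8 − 6 + 13 + 62 + 11 = 105; the blank must be 118 − 105 = 13.
Row 5 has 33 + 4 − 5 − 3 + 9 + 2 + 63 = 103; the blank must be 118 − 103 = 15.
Column 6 has -4 + 27 + 25 + 7 + 15 + 27 + 13 = 110; the blank must be 118 − 110 = 8.
Row 7 has 15 + 29 + 18 + 26 + 8 − 4 + 9 = 101; the blank must be 118 − 101 = 17.

a = 6, c = 9, q = 15, m = 8, n = 17, d = 13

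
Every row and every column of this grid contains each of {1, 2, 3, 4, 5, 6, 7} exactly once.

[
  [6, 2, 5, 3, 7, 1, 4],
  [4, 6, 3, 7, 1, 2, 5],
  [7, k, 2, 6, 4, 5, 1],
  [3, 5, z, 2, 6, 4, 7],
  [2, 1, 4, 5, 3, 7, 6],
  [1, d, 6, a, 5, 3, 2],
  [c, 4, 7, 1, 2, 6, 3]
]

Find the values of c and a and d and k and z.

For row 3, column 2: row 3 already has {1, 2, 4, 5, 6, 7}; that leaves 3.
For row 6, column 2: column 2 already has {1, 2, 3, 4, 5, 6}; that leaves 7.
For row 7, column 1: row 7 already has {1, 2, 3, 4, 6, 7}; that leaves 5.
At (row 6, col 4): row 6 already has {1, 2, 3, 5, 6, 7}, so the value is 4.
At (row 4, col 3): row 4 already has {2, 3, 4, 5, 6, 7}, so the value is 1.

c = 5, a = 4, d = 7, k = 3, z = 1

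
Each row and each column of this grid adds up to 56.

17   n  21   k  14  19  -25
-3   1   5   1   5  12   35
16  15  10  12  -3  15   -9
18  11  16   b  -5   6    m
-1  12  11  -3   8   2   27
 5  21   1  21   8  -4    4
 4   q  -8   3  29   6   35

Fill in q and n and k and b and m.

q = -13, n = 9, k = 1, b = 21, m = -11

The known cells in row 7 total 69, leaving 56 − 69 = -13 for the blank.
The known cells in column 2 total 47, leaving 56 − 47 = 9 for the blank.
The known cells in row 1 total 55, leaving 56 − 55 = 1 for the blank.
The known cells in column 4 total 35, leaving 56 − 35 = 21 for the blank.
The known cells in row 4 total 67, leaving 56 − 67 = -11 for the blank.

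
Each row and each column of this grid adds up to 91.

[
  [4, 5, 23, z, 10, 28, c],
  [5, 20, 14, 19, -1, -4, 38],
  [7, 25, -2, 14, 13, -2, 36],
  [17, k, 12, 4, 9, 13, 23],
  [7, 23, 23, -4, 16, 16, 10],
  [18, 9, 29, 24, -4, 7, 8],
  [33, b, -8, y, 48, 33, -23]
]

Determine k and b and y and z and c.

k = 13, b = -4, y = 12, z = 22, c = -1

Row 4: 17 + 12 + 4 + 9 + 13 + 23 = 78, so its missing entry is 91 − 78 = 13.
Column 2: 5 + 20 + 25 + 13 + 23 + 9 = 95, so its missing entry is 91 − 95 = -4.
Column 7: 38 + 36 + 23 + 10 + 8 − 23 = 92, so its missing entry is 91 − 92 = -1.
Row 1: 4 + 5 + 23 + 10 + 28 − 1 = 69, so its missing entry is 91 − 69 = 22.
Row 7: 33 − 4 − 8 + 48 + 33 − 23 = 79, so its missing entry is 91 − 79 = 12.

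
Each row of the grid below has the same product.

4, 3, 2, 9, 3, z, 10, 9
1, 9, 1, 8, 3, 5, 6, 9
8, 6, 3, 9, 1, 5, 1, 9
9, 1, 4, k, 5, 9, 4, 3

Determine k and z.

Rows 2 and 3 each multiply to 58320, so every row has product 58320.
Row 4: 9×1×4×5×9×4×3 = 19440, so the missing entry is 58320 ÷ 19440 = 3.
Row 1: 4×3×2×9×3×10×9 = 58320, so the missing entry is 58320 ÷ 58320 = 1.

k = 3, z = 1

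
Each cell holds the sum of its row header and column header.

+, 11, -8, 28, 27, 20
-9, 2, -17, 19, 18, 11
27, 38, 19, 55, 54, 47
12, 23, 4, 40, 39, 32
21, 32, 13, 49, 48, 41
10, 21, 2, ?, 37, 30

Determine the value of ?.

10 + 28 = 38.

38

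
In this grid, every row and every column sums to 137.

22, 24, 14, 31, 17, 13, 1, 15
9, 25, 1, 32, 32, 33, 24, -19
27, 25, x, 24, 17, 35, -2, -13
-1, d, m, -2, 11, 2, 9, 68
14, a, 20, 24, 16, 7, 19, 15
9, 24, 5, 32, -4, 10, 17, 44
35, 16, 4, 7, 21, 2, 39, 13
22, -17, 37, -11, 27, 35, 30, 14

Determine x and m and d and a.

x = 24, m = 32, d = 18, a = 22

Row 5 has 14 + 20 + 24 + 16 + 7 + 19 + 15 = 115; the blank must be 137 − 115 = 22.
Column 2 has 24 + 25 + 25 + 22 + 24 + 16 − 17 = 119; the blank must be 137 − 119 = 18.
Row 4 has -1 + 18 − 2 + 11 + 2 + 9 + 68 = 105; the blank must be 137 − 105 = 32.
Row 3 has 27 + 25 + 24 + 17 + 35 − 2 − 13 = 113; the blank must be 137 − 113 = 24.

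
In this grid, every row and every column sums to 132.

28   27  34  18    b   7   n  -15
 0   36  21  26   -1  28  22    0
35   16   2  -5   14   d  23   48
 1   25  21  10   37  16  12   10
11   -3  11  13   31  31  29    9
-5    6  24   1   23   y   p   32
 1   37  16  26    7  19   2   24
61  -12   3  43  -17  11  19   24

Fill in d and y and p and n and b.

Column 5 has -1 + 14 + 37 + 31 + 23 + 7 − 17 = 94; the blank must be 132 − 94 = 38.
Row 1 has 28 + 27 + 34 + 18 + 38 + 7 − 15 = 137; the blank must be 132 − 137 = -5.
Column 7 has -5 + 22 + 23 + 12 + 29 + 2 + 19 = 102; the blank must be 132 − 102 = 30.
Row 6 has -5 + 6 + 24 + 1 + 23 + 30 + 32 = 111; the blank must be 132 − 111 = 21.
Row 3 has 35 + 16 + 2 − 5 + 14 + 23 + 48 = 133; the blank must be 132 − 133 = -1.

d = -1, y = 21, p = 30, n = -5, b = 38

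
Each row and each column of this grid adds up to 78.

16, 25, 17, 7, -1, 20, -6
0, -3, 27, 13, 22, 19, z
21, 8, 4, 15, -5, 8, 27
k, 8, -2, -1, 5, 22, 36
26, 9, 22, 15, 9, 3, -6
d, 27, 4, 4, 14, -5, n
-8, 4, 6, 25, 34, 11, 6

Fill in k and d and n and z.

k = 10, d = 13, n = 21, z = 0

The known cells in row 2 total 78, leaving 78 − 78 = 0 for the blank.
The known cells in column 7 total 57, leaving 78 − 57 = 21 for the blank.
The known cells in row 6 total 65, leaving 78 − 65 = 13 for the blank.
The known cells in row 4 total 68, leaving 78 − 68 = 10 for the blank.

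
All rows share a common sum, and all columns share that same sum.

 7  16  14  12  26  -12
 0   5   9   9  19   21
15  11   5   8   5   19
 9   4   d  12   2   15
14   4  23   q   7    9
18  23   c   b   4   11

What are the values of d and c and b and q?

Rows 1 and 2 both sum to 63, so that's the common total.
The known cells in row 4 total 42, leaving 63 − 42 = 21 for the blank.
The known cells in row 5 total 57, leaving 63 − 57 = 6 for the blank.
The known cells in column 4 total 47, leaving 63 − 47 = 16 for the blank.
The known cells in row 6 total 72, leaving 63 − 72 = -9 for the blank.

d = 21, c = -9, b = 16, q = 6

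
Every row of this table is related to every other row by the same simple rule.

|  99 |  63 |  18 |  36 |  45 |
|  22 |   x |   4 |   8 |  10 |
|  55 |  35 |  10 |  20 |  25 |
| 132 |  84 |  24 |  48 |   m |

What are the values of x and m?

x = 14, m = 60

Each row is a constant multiple of every other row — this is a multiplication table with the headers hidden.
Row 2 is 8/36 = 2/9 times row 1, so its entry in column 2 is 63 × 2/9 = 14.
Row 4 is 48/36 = 4/3 times row 1, so its entry in column 5 is 45 × 4/3 = 60.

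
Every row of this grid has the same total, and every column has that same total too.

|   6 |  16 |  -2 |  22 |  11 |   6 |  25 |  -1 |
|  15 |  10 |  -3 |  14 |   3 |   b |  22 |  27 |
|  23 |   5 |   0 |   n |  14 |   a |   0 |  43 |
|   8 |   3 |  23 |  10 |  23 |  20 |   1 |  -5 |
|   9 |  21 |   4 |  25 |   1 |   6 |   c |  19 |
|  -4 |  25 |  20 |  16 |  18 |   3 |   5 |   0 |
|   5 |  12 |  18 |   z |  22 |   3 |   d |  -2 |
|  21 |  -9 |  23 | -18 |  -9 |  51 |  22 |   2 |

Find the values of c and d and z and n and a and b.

c = -2, d = 10, z = 15, n = -1, a = -1, b = -5

Rows 1 and 4 both sum to 83, so that's the common total.
The known cells in row 2 total 88, leaving 83 − 88 = -5 for the blank.
The known cells in row 5 total 85, leaving 83 − 85 = -2 for the blank.
The known cells in column 7 total 73, leaving 83 − 73 = 10 for the blank.
The known cells in row 7 total 68, leaving 83 − 68 = 15 for the blank.
The known cells in column 4 total 84, leaving 83 − 84 = -1 for the blank.
The known cells in row 3 total 84, leaving 83 − 84 = -1 for the blank.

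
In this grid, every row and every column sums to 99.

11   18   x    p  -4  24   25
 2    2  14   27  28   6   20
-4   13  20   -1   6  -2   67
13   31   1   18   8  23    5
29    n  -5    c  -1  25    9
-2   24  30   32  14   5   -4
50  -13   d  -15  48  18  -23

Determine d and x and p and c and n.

d = 34, x = 5, p = 20, c = 18, n = 24

The known cells in row 7 total 65, leaving 99 − 65 = 34 for the blank.
The known cells in column 3 total 94, leaving 99 − 94 = 5 for the blank.
The known cells in row 1 total 79, leaving 99 − 79 = 20 for the blank.
The known cells in column 4 total 81, leaving 99 − 81 = 18 for the blank.
The known cells in row 5 total 75, leaving 99 − 75 = 24 for the blank.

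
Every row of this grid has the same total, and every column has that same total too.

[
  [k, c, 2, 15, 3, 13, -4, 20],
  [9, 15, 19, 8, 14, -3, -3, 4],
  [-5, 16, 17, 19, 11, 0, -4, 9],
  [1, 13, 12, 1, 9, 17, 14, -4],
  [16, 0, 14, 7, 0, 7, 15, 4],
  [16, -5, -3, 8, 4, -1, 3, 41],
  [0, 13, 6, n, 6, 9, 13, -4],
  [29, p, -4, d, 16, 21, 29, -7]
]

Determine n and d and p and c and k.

n = 20, d = -15, p = -6, c = 17, k = -3

Rows 2 and 3 both sum to 63, so that's the common total.
Column 1 has 9 − 5 + 1 + 16 + 16 + 0 + 29 = 66; the blank must be 63 − 66 = -3.
Row 1 has -3 + 2 + 15 + 3 + 13 − 4 + 20 = 46; the blank must be 63 − 46 = 17.
Column 2 has 17 + 15 + 16 + 13 + 0 − 5 + 13 = 69; the blank must be 63 − 69 = -6.
Row 8 has 29 − 6 − 4 + 16 + 21 + 29 − 7 = 78; the blank must be 63 − 78 = -15.
Row 7 has 0 + 13 + 6 + 6 + 9 + 13 − 4 = 43; the blank must be 63 − 43 = 20.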